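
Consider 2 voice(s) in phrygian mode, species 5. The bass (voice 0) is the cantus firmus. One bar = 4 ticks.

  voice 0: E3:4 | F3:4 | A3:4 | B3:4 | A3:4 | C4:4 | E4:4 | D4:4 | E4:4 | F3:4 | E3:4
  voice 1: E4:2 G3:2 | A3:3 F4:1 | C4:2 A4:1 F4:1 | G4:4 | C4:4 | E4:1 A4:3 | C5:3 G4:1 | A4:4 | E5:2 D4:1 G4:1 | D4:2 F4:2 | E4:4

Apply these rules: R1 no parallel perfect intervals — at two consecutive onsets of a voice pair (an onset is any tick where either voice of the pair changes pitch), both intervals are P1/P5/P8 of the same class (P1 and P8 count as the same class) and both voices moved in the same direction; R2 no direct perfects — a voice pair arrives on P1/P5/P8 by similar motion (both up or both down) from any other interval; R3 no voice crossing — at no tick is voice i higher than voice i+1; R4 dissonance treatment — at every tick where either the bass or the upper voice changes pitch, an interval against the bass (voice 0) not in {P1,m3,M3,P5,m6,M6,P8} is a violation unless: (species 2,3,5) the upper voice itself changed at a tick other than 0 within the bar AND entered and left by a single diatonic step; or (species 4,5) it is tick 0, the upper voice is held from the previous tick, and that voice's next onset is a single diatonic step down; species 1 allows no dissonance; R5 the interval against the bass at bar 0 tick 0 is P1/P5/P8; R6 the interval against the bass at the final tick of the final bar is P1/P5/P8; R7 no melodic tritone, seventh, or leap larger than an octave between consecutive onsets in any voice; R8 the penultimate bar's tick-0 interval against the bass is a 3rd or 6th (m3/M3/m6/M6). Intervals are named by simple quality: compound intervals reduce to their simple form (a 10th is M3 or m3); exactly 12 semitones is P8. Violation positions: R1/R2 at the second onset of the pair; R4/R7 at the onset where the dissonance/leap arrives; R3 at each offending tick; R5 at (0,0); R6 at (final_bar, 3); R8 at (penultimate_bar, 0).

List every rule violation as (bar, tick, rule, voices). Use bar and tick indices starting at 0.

bar 0: v0=E3 v1=E4 downbeat P8
bar 1: v0=F3 v1=A3 downbeat M3
bar 2: v0=A3 v1=C4 downbeat m3
bar 3: v0=B3 v1=G4 downbeat m6
bar 4: v0=A3 v1=C4 downbeat m3
bar 5: v0=C4 v1=E4 downbeat M3
bar 6: v0=E4 v1=C5 downbeat m6
bar 7: v0=D4 v1=A4 downbeat P5
bar 8: v0=E4 v1=E5 downbeat P8
bar 9: v0=F3 v1=D4 downbeat M6
bar 10: v0=E3 v1=E4 downbeat P8
  -> R2 @ bar 8 tick 0 v(0, 1): D4/A4 P5 -> E4/E5 P8 similar
  -> R3 @ bar 8 tick 2 v(0, 1): E4 above D4
  -> R4 @ bar 8 tick 2 v(0, 1): E4/D4 M2 untreated
  -> R7 @ bar 8 tick 2 v(1,): E5->D4 leap 14st
  -> R7 @ bar 9 tick 0 v(0,): E4->F3 leap 11st
  -> R1 @ bar 10 tick 0 v(0, 1): F3/F4 P8 -> E3/E4 P8 similar

(8, 0, R2, (0, 1))
(8, 2, R3, (0, 1))
(8, 2, R4, (0, 1))
(8, 2, R7, (1,))
(9, 0, R7, (0,))
(10, 0, R1, (0, 1))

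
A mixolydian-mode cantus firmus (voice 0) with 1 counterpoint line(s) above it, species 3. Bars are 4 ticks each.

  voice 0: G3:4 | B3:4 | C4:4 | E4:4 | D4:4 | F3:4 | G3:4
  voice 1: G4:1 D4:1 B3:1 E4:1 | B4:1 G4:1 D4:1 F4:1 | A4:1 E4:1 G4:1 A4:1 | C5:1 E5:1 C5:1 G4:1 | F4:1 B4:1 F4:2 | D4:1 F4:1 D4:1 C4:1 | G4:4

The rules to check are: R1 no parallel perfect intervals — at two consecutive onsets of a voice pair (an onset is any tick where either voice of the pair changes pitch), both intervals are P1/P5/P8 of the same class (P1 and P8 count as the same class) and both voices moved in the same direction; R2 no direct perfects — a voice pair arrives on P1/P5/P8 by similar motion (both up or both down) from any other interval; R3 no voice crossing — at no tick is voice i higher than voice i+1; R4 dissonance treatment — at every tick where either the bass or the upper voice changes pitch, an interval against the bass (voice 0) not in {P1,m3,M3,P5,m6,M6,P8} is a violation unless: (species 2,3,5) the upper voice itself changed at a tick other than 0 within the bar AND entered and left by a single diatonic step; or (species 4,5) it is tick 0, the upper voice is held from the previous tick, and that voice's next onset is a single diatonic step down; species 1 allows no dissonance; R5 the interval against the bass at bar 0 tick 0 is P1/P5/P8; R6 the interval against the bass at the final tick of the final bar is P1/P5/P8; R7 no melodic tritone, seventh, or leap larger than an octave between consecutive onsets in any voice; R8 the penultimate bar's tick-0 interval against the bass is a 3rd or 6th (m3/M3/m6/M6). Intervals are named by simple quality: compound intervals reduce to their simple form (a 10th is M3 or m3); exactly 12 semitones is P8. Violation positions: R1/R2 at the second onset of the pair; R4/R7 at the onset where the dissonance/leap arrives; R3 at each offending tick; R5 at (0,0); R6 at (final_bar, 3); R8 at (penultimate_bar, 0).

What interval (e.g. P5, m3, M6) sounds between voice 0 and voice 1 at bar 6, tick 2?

voice 0=G3 voice 1=G4 -> P8

P8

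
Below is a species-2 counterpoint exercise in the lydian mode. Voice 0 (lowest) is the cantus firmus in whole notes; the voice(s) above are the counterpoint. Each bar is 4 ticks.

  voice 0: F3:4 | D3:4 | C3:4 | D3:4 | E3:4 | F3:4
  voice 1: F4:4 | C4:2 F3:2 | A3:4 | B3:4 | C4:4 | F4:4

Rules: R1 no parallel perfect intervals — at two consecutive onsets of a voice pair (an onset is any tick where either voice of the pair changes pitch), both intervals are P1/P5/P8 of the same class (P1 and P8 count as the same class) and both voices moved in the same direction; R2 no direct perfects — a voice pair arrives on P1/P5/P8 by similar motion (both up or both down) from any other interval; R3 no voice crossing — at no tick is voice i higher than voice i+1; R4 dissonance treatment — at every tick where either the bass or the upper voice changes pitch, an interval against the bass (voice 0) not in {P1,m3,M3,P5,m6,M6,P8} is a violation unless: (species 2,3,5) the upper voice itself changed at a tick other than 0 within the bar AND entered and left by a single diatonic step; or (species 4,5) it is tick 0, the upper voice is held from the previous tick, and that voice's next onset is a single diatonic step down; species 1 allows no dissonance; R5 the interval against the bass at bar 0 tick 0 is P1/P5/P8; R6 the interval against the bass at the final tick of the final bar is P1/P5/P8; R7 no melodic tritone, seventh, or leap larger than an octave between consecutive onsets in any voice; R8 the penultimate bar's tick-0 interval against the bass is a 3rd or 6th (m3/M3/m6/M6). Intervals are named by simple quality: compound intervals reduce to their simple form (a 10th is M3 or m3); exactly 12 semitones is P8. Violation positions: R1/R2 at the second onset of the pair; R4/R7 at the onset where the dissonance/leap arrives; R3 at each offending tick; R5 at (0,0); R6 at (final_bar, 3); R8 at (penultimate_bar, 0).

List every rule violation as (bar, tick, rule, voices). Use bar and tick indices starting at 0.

(1, 0, R4, (0, 1))
(5, 0, R2, (0, 1))

bar 0: v0=F3 v1=F4 downbeat P8
bar 1: v0=D3 v1=C4 downbeat m7
bar 2: v0=C3 v1=A3 downbeat M6
bar 3: v0=D3 v1=B3 downbeat M6
bar 4: v0=E3 v1=C4 downbeat m6
bar 5: v0=F3 v1=F4 downbeat P8
  -> R4 @ bar 1 tick 0 v(0, 1): D3/C4 m7 untreated
  -> R2 @ bar 5 tick 0 v(0, 1): E3/C4 m6 -> F3/F4 P8 similar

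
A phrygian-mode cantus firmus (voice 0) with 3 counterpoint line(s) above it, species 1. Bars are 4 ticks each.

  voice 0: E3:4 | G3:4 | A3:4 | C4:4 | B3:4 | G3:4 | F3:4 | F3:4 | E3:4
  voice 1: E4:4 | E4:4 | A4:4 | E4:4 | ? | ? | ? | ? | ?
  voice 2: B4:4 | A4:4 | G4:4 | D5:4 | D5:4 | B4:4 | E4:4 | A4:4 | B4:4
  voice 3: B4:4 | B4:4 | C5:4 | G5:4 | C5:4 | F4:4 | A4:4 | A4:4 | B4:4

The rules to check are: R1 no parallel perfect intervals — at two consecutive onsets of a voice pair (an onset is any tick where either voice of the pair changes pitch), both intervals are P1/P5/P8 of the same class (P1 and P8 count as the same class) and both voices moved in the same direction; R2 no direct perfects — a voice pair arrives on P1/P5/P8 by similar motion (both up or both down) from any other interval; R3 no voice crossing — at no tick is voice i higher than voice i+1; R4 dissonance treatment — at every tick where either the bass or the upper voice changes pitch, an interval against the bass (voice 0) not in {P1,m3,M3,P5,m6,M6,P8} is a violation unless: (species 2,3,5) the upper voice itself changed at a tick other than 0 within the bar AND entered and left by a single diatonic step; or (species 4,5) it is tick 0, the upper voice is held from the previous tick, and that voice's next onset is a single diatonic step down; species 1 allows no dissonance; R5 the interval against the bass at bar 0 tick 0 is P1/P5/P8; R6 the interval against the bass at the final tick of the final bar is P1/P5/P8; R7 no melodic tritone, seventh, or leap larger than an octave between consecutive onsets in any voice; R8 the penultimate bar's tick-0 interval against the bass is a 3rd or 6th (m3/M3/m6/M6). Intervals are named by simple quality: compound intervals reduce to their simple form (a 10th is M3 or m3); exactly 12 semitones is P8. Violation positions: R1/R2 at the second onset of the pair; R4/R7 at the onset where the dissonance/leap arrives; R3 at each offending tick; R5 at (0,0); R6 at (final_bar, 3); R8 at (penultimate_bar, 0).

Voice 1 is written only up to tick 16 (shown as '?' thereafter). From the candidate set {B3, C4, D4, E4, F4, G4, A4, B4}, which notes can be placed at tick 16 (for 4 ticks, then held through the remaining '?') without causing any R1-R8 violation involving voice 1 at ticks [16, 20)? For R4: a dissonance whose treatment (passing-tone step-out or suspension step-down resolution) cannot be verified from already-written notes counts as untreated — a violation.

B3: violates R2
C4: violates R2,R4
D4: legal
E4: violates R4
F4: violates R4
G4: legal
A4: violates R4
B4: legal

{B4, D4, G4}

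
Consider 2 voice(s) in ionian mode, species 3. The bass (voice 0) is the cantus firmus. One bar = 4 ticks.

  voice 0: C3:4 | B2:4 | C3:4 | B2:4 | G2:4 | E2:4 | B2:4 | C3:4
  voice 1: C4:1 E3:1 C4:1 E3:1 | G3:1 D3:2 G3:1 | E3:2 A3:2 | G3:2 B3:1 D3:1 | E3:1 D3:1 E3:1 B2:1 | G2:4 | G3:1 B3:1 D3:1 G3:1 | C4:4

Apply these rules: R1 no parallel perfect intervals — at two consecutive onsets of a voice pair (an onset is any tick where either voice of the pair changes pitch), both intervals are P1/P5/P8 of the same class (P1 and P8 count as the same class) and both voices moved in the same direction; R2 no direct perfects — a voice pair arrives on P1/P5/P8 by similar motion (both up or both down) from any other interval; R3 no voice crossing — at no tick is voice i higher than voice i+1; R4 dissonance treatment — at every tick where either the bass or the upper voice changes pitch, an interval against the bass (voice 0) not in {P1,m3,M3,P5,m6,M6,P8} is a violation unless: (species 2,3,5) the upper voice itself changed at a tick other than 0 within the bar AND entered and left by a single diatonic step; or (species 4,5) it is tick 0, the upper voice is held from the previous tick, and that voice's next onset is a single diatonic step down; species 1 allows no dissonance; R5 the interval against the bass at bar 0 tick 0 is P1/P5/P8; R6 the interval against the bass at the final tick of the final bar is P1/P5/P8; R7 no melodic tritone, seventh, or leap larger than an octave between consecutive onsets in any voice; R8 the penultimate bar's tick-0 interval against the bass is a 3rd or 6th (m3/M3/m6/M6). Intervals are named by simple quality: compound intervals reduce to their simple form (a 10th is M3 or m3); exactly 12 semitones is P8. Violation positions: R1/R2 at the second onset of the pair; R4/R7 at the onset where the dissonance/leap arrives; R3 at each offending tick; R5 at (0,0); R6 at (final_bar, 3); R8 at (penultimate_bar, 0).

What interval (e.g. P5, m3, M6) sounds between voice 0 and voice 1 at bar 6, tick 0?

m6

voice 0=B2 voice 1=G3 -> m6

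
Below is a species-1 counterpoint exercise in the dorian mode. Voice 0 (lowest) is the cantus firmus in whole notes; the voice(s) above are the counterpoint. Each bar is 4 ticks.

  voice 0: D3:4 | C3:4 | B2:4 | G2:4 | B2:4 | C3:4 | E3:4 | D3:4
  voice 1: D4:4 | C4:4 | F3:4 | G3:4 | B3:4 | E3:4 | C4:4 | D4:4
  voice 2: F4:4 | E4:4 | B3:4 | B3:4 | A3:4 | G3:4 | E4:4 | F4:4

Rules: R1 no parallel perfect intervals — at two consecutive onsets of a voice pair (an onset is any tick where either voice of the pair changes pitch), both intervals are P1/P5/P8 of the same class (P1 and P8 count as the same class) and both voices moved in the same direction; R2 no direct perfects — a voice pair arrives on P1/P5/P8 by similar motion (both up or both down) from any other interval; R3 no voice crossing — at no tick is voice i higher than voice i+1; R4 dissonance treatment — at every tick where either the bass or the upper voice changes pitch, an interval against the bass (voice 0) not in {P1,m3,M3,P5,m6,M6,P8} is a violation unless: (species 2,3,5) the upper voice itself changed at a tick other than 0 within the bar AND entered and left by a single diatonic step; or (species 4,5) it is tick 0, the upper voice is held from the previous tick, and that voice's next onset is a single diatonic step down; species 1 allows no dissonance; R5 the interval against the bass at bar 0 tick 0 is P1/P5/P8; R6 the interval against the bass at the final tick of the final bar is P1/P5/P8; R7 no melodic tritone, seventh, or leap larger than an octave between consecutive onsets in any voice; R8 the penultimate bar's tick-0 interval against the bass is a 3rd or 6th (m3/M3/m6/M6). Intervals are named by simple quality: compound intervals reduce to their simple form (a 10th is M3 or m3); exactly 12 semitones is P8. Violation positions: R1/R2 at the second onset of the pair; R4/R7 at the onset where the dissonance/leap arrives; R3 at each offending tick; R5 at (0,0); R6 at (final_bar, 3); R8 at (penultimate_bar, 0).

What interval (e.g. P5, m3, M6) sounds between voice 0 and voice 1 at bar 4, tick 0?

voice 0=B2 voice 1=B3 -> P8

P8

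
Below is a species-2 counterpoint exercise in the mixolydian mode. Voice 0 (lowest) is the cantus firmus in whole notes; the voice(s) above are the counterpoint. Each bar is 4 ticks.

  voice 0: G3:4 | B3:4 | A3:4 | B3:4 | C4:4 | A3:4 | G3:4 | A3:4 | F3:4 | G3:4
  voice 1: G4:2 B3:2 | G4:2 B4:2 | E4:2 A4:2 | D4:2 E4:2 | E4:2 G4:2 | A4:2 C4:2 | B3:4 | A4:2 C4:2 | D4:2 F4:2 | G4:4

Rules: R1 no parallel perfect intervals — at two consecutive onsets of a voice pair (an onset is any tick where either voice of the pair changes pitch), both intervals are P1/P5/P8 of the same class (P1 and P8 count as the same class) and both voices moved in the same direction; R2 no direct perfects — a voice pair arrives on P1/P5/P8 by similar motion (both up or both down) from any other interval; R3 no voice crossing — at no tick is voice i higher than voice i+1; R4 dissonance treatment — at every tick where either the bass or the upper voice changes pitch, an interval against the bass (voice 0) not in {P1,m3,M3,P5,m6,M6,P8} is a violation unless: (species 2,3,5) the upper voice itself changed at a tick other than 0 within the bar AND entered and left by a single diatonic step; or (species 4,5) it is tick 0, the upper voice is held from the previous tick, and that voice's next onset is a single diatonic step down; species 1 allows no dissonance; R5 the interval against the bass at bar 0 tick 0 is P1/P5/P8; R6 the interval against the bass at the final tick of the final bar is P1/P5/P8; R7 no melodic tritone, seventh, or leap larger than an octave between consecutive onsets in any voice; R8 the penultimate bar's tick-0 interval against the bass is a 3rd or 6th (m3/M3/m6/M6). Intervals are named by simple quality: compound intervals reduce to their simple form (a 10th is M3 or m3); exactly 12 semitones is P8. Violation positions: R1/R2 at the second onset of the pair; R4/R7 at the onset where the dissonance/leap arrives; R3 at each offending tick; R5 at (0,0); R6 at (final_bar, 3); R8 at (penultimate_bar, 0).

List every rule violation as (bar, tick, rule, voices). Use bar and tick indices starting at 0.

bar 0: v0=G3 v1=G4 downbeat P8
bar 1: v0=B3 v1=G4 downbeat m6
bar 2: v0=A3 v1=E4 downbeat P5
bar 3: v0=B3 v1=D4 downbeat m3
bar 4: v0=C4 v1=E4 downbeat M3
bar 5: v0=A3 v1=A4 downbeat P8
bar 6: v0=G3 v1=B3 downbeat M3
bar 7: v0=A3 v1=A4 downbeat P8
bar 8: v0=F3 v1=D4 downbeat M6
bar 9: v0=G3 v1=G4 downbeat P8
  -> R2 @ bar 2 tick 0 v(0, 1): B3/B4 P8 -> A3/E4 P5 similar
  -> R4 @ bar 3 tick 2 v(0, 1): B3/E4 P4 untreated
  -> R2 @ bar 7 tick 0 v(0, 1): G3/B3 M3 -> A3/A4 P8 similar
  -> R7 @ bar 7 tick 0 v(1,): B3->A4 leap 10st
  -> R1 @ bar 9 tick 0 v(0, 1): F3/F4 P8 -> G3/G4 P8 similar

(2, 0, R2, (0, 1))
(3, 2, R4, (0, 1))
(7, 0, R2, (0, 1))
(7, 0, R7, (1,))
(9, 0, R1, (0, 1))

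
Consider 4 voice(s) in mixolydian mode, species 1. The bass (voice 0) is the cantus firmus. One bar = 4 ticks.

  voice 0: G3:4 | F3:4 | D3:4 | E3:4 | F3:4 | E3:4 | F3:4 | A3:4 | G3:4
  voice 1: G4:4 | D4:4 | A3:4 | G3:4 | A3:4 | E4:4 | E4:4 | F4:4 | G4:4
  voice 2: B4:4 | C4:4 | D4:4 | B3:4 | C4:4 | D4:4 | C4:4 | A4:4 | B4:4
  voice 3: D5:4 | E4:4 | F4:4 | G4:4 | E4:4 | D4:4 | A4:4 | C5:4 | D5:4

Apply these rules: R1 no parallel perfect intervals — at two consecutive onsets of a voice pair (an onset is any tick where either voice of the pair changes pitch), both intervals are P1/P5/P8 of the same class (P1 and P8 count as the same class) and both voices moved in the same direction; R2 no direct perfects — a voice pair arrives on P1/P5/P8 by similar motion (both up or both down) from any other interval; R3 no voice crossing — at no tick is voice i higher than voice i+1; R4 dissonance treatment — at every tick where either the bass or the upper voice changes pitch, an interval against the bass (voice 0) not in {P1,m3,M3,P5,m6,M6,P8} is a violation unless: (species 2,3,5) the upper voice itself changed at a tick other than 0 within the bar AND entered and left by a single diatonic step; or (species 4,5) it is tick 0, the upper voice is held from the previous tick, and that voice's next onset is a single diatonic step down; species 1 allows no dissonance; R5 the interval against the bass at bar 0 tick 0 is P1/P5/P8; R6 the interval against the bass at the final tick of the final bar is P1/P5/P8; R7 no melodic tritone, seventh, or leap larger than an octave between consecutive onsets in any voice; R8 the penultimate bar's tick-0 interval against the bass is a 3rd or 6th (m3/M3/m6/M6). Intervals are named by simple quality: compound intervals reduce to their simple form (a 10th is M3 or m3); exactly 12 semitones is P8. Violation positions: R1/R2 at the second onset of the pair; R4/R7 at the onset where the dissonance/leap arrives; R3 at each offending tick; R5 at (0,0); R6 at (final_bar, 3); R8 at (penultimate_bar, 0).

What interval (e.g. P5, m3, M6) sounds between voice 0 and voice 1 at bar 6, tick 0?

voice 0=F3 voice 1=E4 -> M7

M7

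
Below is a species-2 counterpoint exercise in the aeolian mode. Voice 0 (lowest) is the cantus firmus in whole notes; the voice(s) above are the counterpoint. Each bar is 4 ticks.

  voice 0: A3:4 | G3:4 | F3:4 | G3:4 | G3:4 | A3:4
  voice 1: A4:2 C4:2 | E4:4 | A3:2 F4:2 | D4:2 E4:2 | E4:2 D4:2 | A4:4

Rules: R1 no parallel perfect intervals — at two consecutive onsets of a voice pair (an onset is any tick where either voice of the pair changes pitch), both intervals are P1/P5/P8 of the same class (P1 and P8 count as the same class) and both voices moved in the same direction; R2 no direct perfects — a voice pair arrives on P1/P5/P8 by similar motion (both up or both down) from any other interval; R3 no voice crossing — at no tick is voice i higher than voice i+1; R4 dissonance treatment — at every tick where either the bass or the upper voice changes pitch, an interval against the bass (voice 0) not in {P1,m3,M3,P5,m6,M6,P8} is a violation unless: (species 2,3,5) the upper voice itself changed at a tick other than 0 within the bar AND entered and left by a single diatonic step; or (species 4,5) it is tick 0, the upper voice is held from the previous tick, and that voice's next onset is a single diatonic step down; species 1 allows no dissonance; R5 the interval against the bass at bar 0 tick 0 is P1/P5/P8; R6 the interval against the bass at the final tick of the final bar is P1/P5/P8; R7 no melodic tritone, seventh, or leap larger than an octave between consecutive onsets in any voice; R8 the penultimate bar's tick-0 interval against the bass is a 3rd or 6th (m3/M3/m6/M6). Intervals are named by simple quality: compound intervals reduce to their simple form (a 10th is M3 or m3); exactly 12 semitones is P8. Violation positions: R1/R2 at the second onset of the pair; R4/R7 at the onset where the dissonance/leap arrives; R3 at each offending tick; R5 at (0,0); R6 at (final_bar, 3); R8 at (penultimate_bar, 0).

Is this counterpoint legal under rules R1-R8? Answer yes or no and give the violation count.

No (1 violations)

bar 0: v0=A3 v1=A4 (P8)
bar 1: v0=G3 v1=E4 (M6)
bar 2: v0=F3 v1=A3 (M3)
bar 3: v0=G3 v1=D4 (P5)
bar 4: v0=G3 v1=E4 (M6)
bar 5: v0=A3 v1=A4 (P8)
  R2 @ bar5.0: G3/D4 P5 -> A3/A4 P8 similar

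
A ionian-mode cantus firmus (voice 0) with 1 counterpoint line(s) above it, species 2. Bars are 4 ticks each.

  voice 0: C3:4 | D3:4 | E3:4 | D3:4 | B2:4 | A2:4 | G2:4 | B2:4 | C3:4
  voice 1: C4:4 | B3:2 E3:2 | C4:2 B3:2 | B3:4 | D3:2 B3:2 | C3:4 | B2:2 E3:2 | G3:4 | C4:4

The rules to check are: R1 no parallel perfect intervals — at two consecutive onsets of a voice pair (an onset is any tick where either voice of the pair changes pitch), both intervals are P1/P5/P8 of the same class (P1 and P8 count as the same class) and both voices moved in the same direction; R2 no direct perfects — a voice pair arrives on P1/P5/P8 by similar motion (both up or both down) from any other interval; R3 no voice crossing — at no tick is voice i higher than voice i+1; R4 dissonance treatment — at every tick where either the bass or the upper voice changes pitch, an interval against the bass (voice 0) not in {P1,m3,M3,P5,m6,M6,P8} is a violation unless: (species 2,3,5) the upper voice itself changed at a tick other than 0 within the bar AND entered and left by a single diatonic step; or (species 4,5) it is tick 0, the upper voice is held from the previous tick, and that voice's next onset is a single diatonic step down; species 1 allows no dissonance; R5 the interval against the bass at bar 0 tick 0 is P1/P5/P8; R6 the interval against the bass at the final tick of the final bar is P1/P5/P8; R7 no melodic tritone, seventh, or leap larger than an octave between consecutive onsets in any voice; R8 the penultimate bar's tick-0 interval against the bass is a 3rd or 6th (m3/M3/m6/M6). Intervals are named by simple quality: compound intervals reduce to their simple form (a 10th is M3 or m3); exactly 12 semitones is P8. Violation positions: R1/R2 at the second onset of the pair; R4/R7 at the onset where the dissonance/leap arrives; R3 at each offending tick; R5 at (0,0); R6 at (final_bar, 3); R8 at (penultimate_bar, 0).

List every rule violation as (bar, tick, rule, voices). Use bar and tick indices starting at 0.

bar 0: v0=C3 v1=C4 downbeat P8
bar 1: v0=D3 v1=B3 downbeat M6
bar 2: v0=E3 v1=C4 downbeat m6
bar 3: v0=D3 v1=B3 downbeat M6
bar 4: v0=B2 v1=D3 downbeat m3
bar 5: v0=A2 v1=C3 downbeat m3
bar 6: v0=G2 v1=B2 downbeat M3
bar 7: v0=B2 v1=G3 downbeat m6
bar 8: v0=C3 v1=C4 downbeat P8
  -> R4 @ bar 1 tick 2 v(0, 1): D3/E3 M2 untreated
  -> R7 @ bar 5 tick 0 v(1,): B3->C3 leap 11st
  -> R2 @ bar 8 tick 0 v(0, 1): B2/G3 m6 -> C3/C4 P8 similar

(1, 2, R4, (0, 1))
(5, 0, R7, (1,))
(8, 0, R2, (0, 1))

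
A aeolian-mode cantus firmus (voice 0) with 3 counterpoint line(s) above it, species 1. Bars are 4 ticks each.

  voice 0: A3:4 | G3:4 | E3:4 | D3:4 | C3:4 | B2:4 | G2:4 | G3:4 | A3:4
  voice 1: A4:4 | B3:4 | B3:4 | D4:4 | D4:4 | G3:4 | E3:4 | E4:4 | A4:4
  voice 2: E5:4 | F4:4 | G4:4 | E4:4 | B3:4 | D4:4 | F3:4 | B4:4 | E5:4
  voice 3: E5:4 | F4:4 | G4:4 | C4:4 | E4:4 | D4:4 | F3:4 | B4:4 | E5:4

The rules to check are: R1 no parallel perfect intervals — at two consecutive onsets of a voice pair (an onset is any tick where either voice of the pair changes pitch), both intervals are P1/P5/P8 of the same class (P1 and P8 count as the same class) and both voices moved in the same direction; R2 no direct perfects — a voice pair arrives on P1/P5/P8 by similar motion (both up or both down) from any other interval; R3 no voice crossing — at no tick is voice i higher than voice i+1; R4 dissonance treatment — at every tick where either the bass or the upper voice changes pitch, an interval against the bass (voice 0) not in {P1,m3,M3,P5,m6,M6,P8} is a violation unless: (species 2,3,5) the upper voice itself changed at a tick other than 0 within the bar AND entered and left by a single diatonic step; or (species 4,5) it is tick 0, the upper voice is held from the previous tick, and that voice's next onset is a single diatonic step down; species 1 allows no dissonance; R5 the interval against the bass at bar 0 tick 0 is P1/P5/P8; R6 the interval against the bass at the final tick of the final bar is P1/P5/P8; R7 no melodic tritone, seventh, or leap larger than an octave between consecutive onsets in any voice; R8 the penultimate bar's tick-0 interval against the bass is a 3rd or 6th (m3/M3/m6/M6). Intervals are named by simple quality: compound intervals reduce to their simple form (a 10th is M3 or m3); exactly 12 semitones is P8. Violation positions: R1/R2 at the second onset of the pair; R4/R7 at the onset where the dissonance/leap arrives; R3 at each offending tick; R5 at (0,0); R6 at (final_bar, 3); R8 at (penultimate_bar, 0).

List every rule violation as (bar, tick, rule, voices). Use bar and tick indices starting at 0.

bar 0: v0=A3 v1=A4 v2=E5 v3=E5 downbeat P5
bar 1: v0=G3 v1=B3 v2=F4 v3=F4 downbeat m7
bar 2: v0=E3 v1=B3 v2=G4 v3=G4 downbeat m3
bar 3: v0=D3 v1=D4 v2=E4 v3=C4 downbeat m7
bar 4: v0=C3 v1=D4 v2=B3 v3=E4 downbeat M3
bar 5: v0=B2 v1=G3 v2=D4 v3=D4 downbeat m3
bar 6: v0=G2 v1=E3 v2=F3 v3=F3 downbeat m7
bar 7: v0=G3 v1=E4 v2=B4 v3=B4 downbeat M3
bar 8: v0=A3 v1=A4 v2=E5 v3=E5 downbeat P5
  -> R1 @ bar 1 tick 0 v(2, 3): E5/E5 P1 -> F4/F4 P1 similar
  -> R4 @ bar 1 tick 0 v(0, 2): G3/F4 m7 untreated
  -> R4 @ bar 1 tick 0 v(0, 3): G3/F4 m7 untreated
  -> R7 @ bar 1 tick 0 v(1,): A4->B3 leap 10st
  -> R7 @ bar 1 tick 0 v(2,): E5->F4 leap 11st
  -> R7 @ bar 1 tick 0 v(3,): E5->F4 leap 11st
  -> R1 @ bar 2 tick 0 v(2, 3): F4/F4 P1 -> G4/G4 P1 similar
  -> R3 @ bar 3 tick 0 v(2, 3): E4 above C4
  -> R4 @ bar 3 tick 0 v(0, 2): D3/E4 M2 untreated
  -> R4 @ bar 3 tick 0 v(0, 3): D3/C4 m7 untreated
  -> R3 @ bar 3 tick 1 v(2, 3): E4 above C4
  -> R3 @ bar 3 tick 2 v(2, 3): E4 above C4
  -> R3 @ bar 3 tick 3 v(2, 3): E4 above C4
  -> R3 @ bar 4 tick 0 v(1, 2): D4 above B3
  -> R4 @ bar 4 tick 0 v(0, 1): C3/D4 M2 untreated
  -> R4 @ bar 4 tick 0 v(0, 2): C3/B3 M7 untreated
  -> R3 @ bar 4 tick 1 v(1, 2): D4 above B3
  -> R3 @ bar 4 tick 2 v(1, 2): D4 above B3
  -> R3 @ bar 4 tick 3 v(1, 2): D4 above B3
  -> R2 @ bar 5 tick 0 v(1, 3): D4/E4 M2 -> G3/D4 P5 similar
  -> R1 @ bar 6 tick 0 v(2, 3): D4/D4 P1 -> F3/F3 P1 similar
  -> R4 @ bar 6 tick 0 v(0, 2): G2/F3 m7 untreated
  -> R4 @ bar 6 tick 0 v(0, 3): G2/F3 m7 untreated
  -> R1 @ bar 7 tick 0 v(2, 3): F3/F3 P1 -> B4/B4 P1 similar
  -> R2 @ bar 7 tick 0 v(1, 2): E3/F3 m2 -> E4/B4 P5 similar
  -> R2 @ bar 7 tick 0 v(1, 3): E3/F3 m2 -> E4/B4 P5 similar
  -> R7 @ bar 7 tick 0 v(2,): F3->B4 leap 18st
  -> R7 @ bar 7 tick 0 v(3,): F3->B4 leap 18st
  -> R1 @ bar 8 tick 0 v(1, 2): E4/B4 P5 -> A4/E5 P5 similar
  -> R1 @ bar 8 tick 0 v(1, 3): E4/B4 P5 -> A4/E5 P5 similar
  -> R1 @ bar 8 tick 0 v(2, 3): B4/B4 P1 -> E5/E5 P1 similar
  -> R2 @ bar 8 tick 0 v(0, 1): G3/E4 M6 -> A3/A4 P8 similar
  -> R2 @ bar 8 tick 0 v(0, 2): G3/B4 M3 -> A3/E5 P5 similar
  -> R2 @ bar 8 tick 0 v(0, 3): G3/B4 M3 -> A3/E5 P5 similar

(1, 0, R1, (2, 3))
(1, 0, R4, (0, 2))
(1, 0, R4, (0, 3))
(1, 0, R7, (1,))
(1, 0, R7, (2,))
(1, 0, R7, (3,))
(2, 0, R1, (2, 3))
(3, 0, R3, (2, 3))
(3, 0, R4, (0, 2))
(3, 0, R4, (0, 3))
(3, 1, R3, (2, 3))
(3, 2, R3, (2, 3))
(3, 3, R3, (2, 3))
(4, 0, R3, (1, 2))
(4, 0, R4, (0, 1))
(4, 0, R4, (0, 2))
(4, 1, R3, (1, 2))
(4, 2, R3, (1, 2))
(4, 3, R3, (1, 2))
(5, 0, R2, (1, 3))
(6, 0, R1, (2, 3))
(6, 0, R4, (0, 2))
(6, 0, R4, (0, 3))
(7, 0, R1, (2, 3))
(7, 0, R2, (1, 2))
(7, 0, R2, (1, 3))
(7, 0, R7, (2,))
(7, 0, R7, (3,))
(8, 0, R1, (1, 2))
(8, 0, R1, (1, 3))
(8, 0, R1, (2, 3))
(8, 0, R2, (0, 1))
(8, 0, R2, (0, 2))
(8, 0, R2, (0, 3))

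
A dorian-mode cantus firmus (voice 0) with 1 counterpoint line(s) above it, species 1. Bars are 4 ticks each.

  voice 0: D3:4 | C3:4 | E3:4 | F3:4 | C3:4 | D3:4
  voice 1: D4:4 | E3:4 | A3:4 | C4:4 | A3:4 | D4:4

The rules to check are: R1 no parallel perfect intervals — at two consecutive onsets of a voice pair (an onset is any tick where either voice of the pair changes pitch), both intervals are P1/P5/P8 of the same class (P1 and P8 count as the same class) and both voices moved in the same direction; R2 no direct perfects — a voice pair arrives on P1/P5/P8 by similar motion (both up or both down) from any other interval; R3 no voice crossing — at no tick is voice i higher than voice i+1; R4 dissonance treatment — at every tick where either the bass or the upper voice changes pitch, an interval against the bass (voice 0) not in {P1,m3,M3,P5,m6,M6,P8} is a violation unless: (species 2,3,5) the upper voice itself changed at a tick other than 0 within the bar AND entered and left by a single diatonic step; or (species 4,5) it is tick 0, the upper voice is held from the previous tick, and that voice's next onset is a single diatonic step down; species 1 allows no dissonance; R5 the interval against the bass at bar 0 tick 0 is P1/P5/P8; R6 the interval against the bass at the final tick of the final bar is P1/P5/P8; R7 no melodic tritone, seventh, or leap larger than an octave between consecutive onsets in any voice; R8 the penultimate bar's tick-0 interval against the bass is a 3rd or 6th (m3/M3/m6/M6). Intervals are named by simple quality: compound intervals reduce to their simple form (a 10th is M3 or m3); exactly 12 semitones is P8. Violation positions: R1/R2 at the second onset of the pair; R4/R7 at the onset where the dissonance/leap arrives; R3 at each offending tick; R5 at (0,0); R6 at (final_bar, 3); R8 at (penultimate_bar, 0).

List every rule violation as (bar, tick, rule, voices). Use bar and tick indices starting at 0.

(1, 0, R7, (1,))
(2, 0, R4, (0, 1))
(3, 0, R2, (0, 1))
(5, 0, R2, (0, 1))

bar 0: v0=D3 v1=D4 downbeat P8
bar 1: v0=C3 v1=E3 downbeat M3
bar 2: v0=E3 v1=A3 downbeat P4
bar 3: v0=F3 v1=C4 downbeat P5
bar 4: v0=C3 v1=A3 downbeat M6
bar 5: v0=D3 v1=D4 downbeat P8
  -> R7 @ bar 1 tick 0 v(1,): D4->E3 leap 10st
  -> R4 @ bar 2 tick 0 v(0, 1): E3/A3 P4 untreated
  -> R2 @ bar 3 tick 0 v(0, 1): E3/A3 P4 -> F3/C4 P5 similar
  -> R2 @ bar 5 tick 0 v(0, 1): C3/A3 M6 -> D3/D4 P8 similar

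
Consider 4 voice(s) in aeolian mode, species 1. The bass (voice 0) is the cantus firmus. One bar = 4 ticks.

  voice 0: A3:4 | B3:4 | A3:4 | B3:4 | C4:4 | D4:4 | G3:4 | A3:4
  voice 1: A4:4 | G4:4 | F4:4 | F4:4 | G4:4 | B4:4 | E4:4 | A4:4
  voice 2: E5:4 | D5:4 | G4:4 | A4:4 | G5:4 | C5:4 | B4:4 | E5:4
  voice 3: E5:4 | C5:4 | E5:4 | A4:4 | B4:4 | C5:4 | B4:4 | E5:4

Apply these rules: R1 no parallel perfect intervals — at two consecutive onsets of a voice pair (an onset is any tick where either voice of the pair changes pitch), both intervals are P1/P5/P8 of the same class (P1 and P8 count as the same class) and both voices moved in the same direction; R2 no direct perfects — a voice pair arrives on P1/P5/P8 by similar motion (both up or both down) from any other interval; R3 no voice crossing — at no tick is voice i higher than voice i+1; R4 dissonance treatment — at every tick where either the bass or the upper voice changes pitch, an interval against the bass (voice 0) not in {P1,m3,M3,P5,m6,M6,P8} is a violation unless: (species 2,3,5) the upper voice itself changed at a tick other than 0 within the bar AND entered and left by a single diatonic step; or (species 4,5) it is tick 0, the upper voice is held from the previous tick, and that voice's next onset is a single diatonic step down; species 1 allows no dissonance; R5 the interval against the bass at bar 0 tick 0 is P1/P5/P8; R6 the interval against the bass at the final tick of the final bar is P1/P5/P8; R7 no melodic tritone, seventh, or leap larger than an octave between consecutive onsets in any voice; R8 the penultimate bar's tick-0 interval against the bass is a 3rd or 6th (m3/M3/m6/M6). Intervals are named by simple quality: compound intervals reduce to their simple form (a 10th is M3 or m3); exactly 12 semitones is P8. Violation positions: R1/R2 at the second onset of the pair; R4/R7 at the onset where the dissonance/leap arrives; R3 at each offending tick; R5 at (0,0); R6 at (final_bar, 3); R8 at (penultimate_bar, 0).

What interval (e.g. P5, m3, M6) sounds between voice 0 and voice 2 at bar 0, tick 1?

P5

voice 0=A3 voice 2=E5 -> P5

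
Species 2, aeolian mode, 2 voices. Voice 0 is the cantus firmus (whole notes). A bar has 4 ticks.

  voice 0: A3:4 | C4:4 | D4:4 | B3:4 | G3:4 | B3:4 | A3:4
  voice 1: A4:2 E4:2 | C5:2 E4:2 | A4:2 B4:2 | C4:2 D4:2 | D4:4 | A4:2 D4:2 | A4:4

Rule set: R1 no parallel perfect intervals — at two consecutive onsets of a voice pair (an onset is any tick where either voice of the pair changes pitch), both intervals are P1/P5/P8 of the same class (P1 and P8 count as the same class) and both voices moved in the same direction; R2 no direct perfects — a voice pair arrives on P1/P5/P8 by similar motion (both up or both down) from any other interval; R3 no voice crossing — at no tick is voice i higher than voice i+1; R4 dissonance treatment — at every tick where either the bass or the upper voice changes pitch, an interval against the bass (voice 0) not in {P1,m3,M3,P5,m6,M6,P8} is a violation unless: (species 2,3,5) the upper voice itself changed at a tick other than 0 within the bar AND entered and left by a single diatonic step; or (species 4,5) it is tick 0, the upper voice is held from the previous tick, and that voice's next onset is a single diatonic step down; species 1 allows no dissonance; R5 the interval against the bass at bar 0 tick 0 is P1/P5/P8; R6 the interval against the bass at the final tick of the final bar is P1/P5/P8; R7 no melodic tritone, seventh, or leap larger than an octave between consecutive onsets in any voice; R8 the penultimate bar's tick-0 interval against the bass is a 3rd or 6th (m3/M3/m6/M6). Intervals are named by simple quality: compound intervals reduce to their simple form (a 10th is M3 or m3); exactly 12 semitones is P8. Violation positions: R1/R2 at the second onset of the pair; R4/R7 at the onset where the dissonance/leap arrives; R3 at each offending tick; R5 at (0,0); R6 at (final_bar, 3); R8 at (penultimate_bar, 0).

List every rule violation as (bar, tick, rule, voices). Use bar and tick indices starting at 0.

(1, 0, R2, (0, 1))
(2, 0, R2, (0, 1))
(3, 0, R4, (0, 1))
(3, 0, R7, (1,))
(5, 0, R4, (0, 1))
(5, 0, R8, (0, 1))

bar 0: v0=A3 v1=A4 downbeat P8
bar 1: v0=C4 v1=C5 downbeat P8
bar 2: v0=D4 v1=A4 downbeat P5
bar 3: v0=B3 v1=C4 downbeat m2
bar 4: v0=G3 v1=D4 downbeat P5
bar 5: v0=B3 v1=A4 downbeat m7
bar 6: v0=A3 v1=A4 downbeat P8
  -> R2 @ bar 1 tick 0 v(0, 1): A3/E4 P5 -> C4/C5 P8 similar
  -> R2 @ bar 2 tick 0 v(0, 1): C4/E4 M3 -> D4/A4 P5 similar
  -> R4 @ bar 3 tick 0 v(0, 1): B3/C4 m2 untreated
  -> R7 @ bar 3 tick 0 v(1,): B4->C4 leap 11st
  -> R4 @ bar 5 tick 0 v(0, 1): B3/A4 m7 untreated
  -> R8 @ bar 5 tick 0 v(0, 1): penult m7 not 3rd/6th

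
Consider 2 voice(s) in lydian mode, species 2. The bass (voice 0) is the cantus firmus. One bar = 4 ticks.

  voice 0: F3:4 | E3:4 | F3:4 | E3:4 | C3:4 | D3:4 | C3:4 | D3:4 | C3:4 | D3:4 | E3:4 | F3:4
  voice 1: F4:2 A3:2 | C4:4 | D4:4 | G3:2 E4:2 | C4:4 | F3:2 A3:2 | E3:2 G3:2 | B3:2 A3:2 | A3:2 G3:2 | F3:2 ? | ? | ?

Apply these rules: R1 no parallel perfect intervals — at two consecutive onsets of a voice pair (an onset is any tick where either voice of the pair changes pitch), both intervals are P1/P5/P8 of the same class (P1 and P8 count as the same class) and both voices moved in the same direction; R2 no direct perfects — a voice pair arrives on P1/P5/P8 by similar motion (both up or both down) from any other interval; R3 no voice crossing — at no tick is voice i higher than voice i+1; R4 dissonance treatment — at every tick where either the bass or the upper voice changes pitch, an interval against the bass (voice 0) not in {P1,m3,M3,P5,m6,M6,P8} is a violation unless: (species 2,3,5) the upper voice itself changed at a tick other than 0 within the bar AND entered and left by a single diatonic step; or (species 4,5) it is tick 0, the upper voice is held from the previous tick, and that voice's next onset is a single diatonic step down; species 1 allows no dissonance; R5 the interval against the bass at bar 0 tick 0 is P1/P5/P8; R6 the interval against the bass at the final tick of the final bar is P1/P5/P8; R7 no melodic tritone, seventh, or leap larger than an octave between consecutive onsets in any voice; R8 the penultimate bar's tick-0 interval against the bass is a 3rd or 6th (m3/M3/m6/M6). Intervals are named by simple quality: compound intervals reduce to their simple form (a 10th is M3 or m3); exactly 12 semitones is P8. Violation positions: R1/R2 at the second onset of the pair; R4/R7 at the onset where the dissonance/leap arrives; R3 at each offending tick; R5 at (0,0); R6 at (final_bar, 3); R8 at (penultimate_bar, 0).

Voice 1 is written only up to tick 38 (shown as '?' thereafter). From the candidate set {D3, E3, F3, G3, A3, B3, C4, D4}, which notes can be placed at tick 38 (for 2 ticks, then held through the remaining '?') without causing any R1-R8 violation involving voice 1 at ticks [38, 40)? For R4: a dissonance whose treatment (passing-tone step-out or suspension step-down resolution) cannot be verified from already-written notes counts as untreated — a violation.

{A3, D3, D4, F3}

D3: legal
E3: violates R4
F3: legal
G3: violates R4
A3: legal
B3: violates R7
C4: violates R4
D4: legal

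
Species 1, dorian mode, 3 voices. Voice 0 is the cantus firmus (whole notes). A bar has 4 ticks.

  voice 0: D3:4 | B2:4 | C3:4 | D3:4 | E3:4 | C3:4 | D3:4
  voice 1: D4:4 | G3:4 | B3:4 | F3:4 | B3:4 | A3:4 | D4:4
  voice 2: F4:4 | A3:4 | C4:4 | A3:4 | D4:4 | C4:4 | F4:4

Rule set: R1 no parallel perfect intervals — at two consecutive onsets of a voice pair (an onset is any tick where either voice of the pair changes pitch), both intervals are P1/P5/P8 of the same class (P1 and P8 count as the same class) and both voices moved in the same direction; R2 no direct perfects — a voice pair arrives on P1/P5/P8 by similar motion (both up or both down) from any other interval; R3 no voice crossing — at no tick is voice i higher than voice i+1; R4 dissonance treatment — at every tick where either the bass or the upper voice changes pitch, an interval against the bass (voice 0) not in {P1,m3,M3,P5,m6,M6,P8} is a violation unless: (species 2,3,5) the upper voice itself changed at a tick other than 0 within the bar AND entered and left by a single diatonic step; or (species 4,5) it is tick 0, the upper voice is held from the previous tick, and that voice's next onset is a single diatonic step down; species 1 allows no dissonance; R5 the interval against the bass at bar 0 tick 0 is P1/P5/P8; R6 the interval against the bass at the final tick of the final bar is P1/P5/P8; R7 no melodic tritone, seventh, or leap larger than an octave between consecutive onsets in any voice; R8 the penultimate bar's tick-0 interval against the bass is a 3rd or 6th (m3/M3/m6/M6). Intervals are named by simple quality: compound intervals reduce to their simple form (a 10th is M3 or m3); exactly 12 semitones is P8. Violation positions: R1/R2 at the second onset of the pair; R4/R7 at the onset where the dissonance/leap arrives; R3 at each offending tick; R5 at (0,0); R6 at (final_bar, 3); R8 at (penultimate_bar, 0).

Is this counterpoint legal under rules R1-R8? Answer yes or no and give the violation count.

bar 0: v0=D3 v1=D4 v2=F4 (m3)
bar 1: v0=B2 v1=G3 v2=A3 (m7)
bar 2: v0=C3 v1=B3 v2=C4 (P8)
bar 3: v0=D3 v1=F3 v2=A3 (P5)
bar 4: v0=E3 v1=B3 v2=D4 (m7)
bar 5: v0=C3 v1=A3 v2=C4 (P8)
bar 6: v0=D3 v1=D4 v2=F4 (m3)
  R5 @ bar0.0: opens on m3
  R4 @ bar1.0: B2/A3 m7 untreated
  R2 @ bar2.0: B2/A3 m7 -> C3/C4 P8 similar
  R4 @ bar2.0: C3/B3 M7 untreated
  R7 @ bar3.0: B3->F3 leap 6st
  R2 @ bar4.0: D3/F3 m3 -> E3/B3 P5 similar
  R4 @ bar4.0: E3/D4 m7 untreated
  R7 @ bar4.0: F3->B3 leap 6st
  R2 @ bar5.0: E3/D4 m7 -> C3/C4 P8 similar
  R8 @ bar5.0: penult P8 not 3rd/6th
  R2 @ bar6.0: C3/A3 M6 -> D3/D4 P8 similar
  R6 @ bar6.3: closes on m3

No (12 violations)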